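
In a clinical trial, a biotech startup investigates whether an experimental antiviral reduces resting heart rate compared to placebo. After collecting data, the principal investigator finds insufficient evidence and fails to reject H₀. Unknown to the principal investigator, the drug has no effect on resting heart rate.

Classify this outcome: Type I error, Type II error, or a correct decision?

No error — this is a correct decision.

The conventional null hypothesis here is that the drug has no effect on resting heart rate.
The test retained a true H₀ — the decision matches the true state.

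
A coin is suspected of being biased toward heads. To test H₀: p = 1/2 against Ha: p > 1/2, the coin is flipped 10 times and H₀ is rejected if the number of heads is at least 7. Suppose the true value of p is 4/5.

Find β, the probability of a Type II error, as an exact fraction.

1180409/9765625

A Type II error is failing to reject when Ha holds: with p = 4/5, β = P(Y ≤ 6).
Summing C(10,j)·(4/5)^j·(1/5)^{10-j} for j = 0..6 gives 1180409/9765625.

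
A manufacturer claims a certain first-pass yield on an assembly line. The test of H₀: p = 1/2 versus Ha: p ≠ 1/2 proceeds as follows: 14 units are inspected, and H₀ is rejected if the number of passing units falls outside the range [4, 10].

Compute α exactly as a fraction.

The significance level is the null-hypothesis probability of the rejection region {≤3} ∪ {≥11}.
By symmetry, α = 2·P(Y ≤ 3) = 2·(1 + 14 + 91 + 364)/16384 = 940/16384 = 235/4096.

235/4096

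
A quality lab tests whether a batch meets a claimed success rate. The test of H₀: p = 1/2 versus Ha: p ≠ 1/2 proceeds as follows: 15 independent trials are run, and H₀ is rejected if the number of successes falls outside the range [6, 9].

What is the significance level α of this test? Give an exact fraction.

309/1024

α = P(X ≤ 5 or X ≥ 10 | p = 1/2), X ~ Binomial(15, 1/2).
Each tail has probability (1 + 15 + 105 + 455 + 1365 + 3003)/32768; doubling gives α = 9888/32768 = 309/1024.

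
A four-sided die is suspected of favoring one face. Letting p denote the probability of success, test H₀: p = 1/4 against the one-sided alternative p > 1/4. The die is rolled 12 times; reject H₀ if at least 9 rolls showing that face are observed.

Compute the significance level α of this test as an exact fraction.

α = P(reject H₀ | H₀ true) = P(S ≥ 9 | p = 1/4), with S ~ Binomial(12, 1/4).
P(S ≥ 9) = Σ_{j=9}^{12} C(12,j)·(1/4)^j·(3/4)^{12-j} = 6571/16777216.

6571/16777216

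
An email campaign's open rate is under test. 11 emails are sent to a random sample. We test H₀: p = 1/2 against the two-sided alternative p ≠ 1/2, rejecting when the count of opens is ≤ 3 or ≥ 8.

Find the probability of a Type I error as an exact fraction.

α = P(K ≤ 3 or K ≥ 8 | p = 1/2), K ~ Binomial(11, 1/2).
Each tail has probability (1 + 11 + 55 + 165)/2048; doubling gives α = 464/2048 = 29/128.

29/128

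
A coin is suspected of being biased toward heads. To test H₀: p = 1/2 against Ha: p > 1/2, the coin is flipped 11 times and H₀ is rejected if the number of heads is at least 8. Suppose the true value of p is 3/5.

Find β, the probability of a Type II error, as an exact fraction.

6872224/9765625

β = P(fail to reject H₀ | Ha true) = P(Y ≤ 7 | p = 3/5), Y ~ Binomial(11, 3/5).
Adding the binomial probabilities P(Y=0)+…+P(Y=7) at p = 3/5 gives 6872224/9765625.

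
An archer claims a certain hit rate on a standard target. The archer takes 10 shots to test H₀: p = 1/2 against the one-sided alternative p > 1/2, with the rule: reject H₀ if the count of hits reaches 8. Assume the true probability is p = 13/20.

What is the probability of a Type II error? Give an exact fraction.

1890285078059/2560000000000

β = P(fail to reject H₀ | Ha true) = P(Y ≤ 7 | p = 13/20), Y ~ Binomial(10, 13/20).
Adding the binomial probabilities P(Y=0)+…+P(Y=7) at p = 13/20 gives 1890285078059/2560000000000.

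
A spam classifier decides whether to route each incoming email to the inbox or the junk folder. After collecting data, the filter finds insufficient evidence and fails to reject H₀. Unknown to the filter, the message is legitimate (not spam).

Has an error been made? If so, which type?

No error — this is a correct decision.

The conventional null hypothesis here is that the message is legitimate (not spam).
The test retained a true H₀ — the decision matches the true state.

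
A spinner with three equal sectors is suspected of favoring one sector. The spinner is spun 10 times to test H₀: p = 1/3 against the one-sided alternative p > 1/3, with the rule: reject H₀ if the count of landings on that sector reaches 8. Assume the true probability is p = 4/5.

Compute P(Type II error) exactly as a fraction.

3146489/9765625

Under the alternative p = 4/5, K ~ Binomial(10, 4/5); β is the probability the test does not reject, P(K < 8).
Adding the binomial probabilities P(K=0)+…+P(K=7) at p = 4/5 gives 3146489/9765625.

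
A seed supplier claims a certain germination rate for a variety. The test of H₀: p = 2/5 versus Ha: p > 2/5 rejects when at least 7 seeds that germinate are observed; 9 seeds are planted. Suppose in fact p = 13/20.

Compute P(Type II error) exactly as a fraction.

5301813769/8000000000

A Type II error is failing to reject when Ha holds: with p = 13/20, β = P(X ≤ 6).
Equivalently, β = 1 − P(X ≥ 7) = 5301813769/8000000000.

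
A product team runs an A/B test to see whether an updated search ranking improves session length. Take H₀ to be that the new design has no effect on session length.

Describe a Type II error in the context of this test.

A Type II error is failing to reject H₀ when H₀ is false.
Here that means keeping the current design when actually the new design increases session length.

A Type II error would mean concluding that the new design has no effect on session length (or at least failing to establish that the new design increases session length) when in fact the new design increases session length.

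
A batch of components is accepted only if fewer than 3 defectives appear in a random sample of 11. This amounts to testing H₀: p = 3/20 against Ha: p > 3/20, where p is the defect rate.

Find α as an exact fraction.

9059861222307/40960000000000

α = P(reject H₀ | H₀ true) = P(K ≥ 3 | p = 3/20), K ~ Binomial(11, 3/20).
Computing the lower-tail complement: 1 − 31900138777693/40960000000000 = 9059861222307/40960000000000.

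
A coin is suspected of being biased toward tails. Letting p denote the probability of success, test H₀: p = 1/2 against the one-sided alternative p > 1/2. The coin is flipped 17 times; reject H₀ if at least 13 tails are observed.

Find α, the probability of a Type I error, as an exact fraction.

1607/65536

α = P(reject H₀ | H₀ true) = P(S ≥ 13 | p = 1/2), with S ~ Binomial(17, 1/2).
P(S ≥ 13) = [C(17,13) + C(17,14) + C(17,15) + C(17,16) + C(17,17)] / 2^17 = (2380 + 680 + 136 + 17 + 1) / 131072 = 3214/131072 = 1607/65536.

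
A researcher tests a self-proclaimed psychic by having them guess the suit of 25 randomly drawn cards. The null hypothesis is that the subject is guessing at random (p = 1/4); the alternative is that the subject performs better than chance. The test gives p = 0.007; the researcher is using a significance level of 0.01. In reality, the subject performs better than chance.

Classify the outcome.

Since p = 0.007 < α = 0.01, H₀ is rejected.
H₀ is false (actually the subject performs better than chance).
The decision matches the true state — no error.

No error — this is a correct decision.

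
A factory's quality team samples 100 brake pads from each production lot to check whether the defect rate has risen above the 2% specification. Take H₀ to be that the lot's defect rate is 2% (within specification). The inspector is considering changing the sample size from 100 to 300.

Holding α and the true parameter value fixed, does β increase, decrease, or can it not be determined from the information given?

It decreases.

A larger sample reduces the standard error, pulling the sampling distribution under Ha further from the non-rejection region.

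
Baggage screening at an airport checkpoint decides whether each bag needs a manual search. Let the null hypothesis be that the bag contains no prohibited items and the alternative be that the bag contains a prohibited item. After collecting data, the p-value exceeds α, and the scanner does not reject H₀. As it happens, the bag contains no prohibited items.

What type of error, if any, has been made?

No error — this is a correct decision.

The test retained a true H₀ — the decision matches the true state.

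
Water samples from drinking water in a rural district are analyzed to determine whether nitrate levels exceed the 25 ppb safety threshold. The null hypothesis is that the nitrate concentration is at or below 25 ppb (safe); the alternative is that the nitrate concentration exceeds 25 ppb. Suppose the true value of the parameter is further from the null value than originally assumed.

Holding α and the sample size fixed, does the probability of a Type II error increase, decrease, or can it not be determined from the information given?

The further the true parameter sits from the null value, the more of the Ha sampling distribution falls in the rejection region.

It decreases.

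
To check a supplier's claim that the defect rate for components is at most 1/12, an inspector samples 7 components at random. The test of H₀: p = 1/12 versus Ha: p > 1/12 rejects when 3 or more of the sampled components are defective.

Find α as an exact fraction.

187213/11943936

Under H₀, K ~ Binomial(7, 1/12); the Type I error rate is P(K ≥ 3).
Via the complement, α = 1 − Σ_{j=0}^{2} C(7,j)(1/12)^j(11/12)^{7-j} = 187213/11943936.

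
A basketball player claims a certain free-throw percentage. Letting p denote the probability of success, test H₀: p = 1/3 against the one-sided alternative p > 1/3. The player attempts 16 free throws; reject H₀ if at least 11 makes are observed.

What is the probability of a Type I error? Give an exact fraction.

The Type I error probability is α = P(Y ≥ 11) computed under H₀, where Y ~ Binomial(16, 1/3).
P(Y ≥ 11) = Σ_{j=11}^{16} C(16,j)·(1/3)^j·(2/3)^{16-j} = 19321/4782969.

19321/4782969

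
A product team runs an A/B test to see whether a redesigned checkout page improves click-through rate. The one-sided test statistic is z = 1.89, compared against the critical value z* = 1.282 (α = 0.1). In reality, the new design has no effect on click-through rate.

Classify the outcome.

Type I error

The conventional null hypothesis is that the new design has no effect on click-through rate.
Since z = 1.89 > z* = 1.282, H₀ is rejected.
H₀ is true (actually the new design has no effect on click-through rate).
Rejecting a true H₀ is a Type I error.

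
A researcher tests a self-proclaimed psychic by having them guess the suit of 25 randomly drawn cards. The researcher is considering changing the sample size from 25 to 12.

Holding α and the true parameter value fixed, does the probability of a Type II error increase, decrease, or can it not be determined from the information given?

It increases.

With less data the test statistic is noisier; under Ha, more outcomes land inside the acceptance region.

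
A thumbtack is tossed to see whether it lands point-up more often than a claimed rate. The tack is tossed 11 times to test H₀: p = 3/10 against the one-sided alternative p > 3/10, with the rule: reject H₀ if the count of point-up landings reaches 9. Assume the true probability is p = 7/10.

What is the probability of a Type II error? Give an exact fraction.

2749038183/4000000000

Under the alternative p = 7/10, S ~ Binomial(11, 7/10); β is the probability the test does not reject, P(S < 9).
Adding the binomial probabilities P(S=0)+…+P(S=8) at p = 7/10 gives 2749038183/4000000000.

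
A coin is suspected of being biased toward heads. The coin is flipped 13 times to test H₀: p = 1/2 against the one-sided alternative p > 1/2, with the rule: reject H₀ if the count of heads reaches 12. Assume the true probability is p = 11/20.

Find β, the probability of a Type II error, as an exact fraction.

A Type II error is failing to reject when Ha holds: with p = 11/20, β = P(Y ≤ 11).
Adding the binomial probabilities P(Y=0)+…+P(Y=11) at p = 11/20 gives 636861571623279/640000000000000.

636861571623279/640000000000000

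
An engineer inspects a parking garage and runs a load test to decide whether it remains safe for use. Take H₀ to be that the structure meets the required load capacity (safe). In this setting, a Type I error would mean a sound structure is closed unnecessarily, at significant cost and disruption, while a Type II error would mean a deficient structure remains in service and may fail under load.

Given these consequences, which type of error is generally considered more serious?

The Type II consequence (a deficient structure remains in service and may fail under load) is more severe than the Type I consequence (a sound structure is closed unnecessarily, at significant cost and disruption).

Type II error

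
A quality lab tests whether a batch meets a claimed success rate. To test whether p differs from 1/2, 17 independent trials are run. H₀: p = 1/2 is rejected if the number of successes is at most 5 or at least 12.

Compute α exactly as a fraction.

4701/32768

α = P(S ≤ 5 or S ≥ 12 | p = 1/2), S ~ Binomial(17, 1/2).
By symmetry, α = 2·P(S ≤ 5) = 2·(1 + 17 + 136 + 680 + 2380 + 6188)/131072 = 18804/131072 = 4701/32768.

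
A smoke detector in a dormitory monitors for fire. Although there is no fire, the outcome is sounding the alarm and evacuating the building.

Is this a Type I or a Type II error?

Type I error

The null hypothesis here is that there is no fire.
'Sounding the alarm and evacuating the building' corresponds to rejecting H₀.
H₀ was rejected but H₀ is true — a Type I error (false positive).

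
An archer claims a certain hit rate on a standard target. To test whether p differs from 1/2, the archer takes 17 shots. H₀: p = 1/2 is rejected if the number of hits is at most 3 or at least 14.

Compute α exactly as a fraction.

The significance level is the null-hypothesis probability of the rejection region {≤3} ∪ {≥14}.
The two tails are symmetric, so α = 2·(1 + 17 + 136 + 680)/2^17 = 1668/131072 = 417/32768.

417/32768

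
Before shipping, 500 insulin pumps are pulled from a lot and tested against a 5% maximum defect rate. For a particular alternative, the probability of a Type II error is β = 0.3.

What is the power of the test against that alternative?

Power = 1 − β = 1 − 0.3 = 0.7.

0.7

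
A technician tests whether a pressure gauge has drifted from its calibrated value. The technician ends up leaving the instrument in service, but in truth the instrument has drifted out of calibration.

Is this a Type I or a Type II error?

The null hypothesis here is that the instrument is correctly calibrated.
'Leaving the instrument in service' corresponds to failing to reject H₀.
H₀ was not rejected but H₀ is false — a Type II error (false negative).

Type II error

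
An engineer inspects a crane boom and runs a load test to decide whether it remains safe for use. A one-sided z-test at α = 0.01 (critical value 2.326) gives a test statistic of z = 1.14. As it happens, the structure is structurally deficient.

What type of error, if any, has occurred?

Type II error

The conventional null hypothesis is that the structure meets the required load capacity (safe).
Since z = 1.14 ≤ z* = 2.326, H₀ is not rejected.
H₀ is false (actually the structure is structurally deficient).
Failing to reject a false H₀ is a Type II error.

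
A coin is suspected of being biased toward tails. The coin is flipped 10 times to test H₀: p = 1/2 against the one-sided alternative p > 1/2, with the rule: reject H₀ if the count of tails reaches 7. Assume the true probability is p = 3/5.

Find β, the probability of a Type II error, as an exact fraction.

Under the alternative p = 3/5, S ~ Binomial(10, 3/5); β is the probability the test does not reject, P(S < 7).
Adding the binomial probabilities P(S=0)+…+P(S=6) at p = 3/5 gives 6032416/9765625.

6032416/9765625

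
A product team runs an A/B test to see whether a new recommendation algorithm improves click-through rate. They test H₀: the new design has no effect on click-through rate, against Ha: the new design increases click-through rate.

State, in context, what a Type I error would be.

A Type I error is rejecting H₀ when H₀ is true.
Here that means shipping the new feature to all users when actually the new design has no effect on click-through rate.

A Type I error would mean concluding that the new design increases click-through rate when in fact the new design has no effect on click-through rate.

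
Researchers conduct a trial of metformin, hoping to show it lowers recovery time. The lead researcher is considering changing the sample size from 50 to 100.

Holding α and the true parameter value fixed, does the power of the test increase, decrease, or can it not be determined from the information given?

A larger sample reduces the standard error, pulling the sampling distribution under Ha further from the non-rejection region.
Since power = 1 − β and β decreases, power increases.

It increases.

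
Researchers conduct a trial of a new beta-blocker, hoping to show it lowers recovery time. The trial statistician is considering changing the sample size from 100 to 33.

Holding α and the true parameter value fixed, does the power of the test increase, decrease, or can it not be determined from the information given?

With less data the test statistic is noisier; under Ha, more outcomes land inside the acceptance region.
Since power = 1 − β and β increases, power decreases.

It decreases.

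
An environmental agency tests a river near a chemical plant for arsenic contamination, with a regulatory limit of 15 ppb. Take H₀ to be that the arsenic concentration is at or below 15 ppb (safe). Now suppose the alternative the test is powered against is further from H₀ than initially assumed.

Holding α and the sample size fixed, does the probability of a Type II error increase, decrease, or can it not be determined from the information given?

It decreases.

A bigger departure from H₀ is easier for the test to detect, so it fails to reject less often.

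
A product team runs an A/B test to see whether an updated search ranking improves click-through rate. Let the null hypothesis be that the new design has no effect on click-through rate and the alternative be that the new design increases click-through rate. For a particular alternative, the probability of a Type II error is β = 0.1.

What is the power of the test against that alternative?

0.9

Power = 1 − β = 1 − 0.1 = 0.9.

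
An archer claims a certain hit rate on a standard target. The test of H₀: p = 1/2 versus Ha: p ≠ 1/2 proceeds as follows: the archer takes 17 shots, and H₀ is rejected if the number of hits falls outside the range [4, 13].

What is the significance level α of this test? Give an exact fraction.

The significance level is the null-hypothesis probability of the rejection region {≤3} ∪ {≥14}.
The two tails are symmetric, so α = 2·(1 + 17 + 136 + 680)/2^17 = 1668/131072 = 417/32768.

417/32768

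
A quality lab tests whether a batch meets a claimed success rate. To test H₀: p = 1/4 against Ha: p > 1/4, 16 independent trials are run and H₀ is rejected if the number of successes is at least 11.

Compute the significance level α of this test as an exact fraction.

Under H₀, S ~ Binomial(16, 1/4), and α = P(S ≥ 11).
P(S ≥ 11) = Σ_{j=11}^{16} C(16,j)·(1/4)^j·(3/4)^{16-j} = 1225093/4294967296.

1225093/4294967296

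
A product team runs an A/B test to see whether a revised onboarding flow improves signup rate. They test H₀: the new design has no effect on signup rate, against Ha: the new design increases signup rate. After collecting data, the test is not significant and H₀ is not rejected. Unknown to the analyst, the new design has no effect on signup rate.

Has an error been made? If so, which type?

The test retained a true H₀ — the decision matches the true state.

No error (correct decision).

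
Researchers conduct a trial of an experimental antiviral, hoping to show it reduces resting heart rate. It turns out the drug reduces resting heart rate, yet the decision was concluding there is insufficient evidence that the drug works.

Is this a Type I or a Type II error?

The null hypothesis here is that the drug has no effect on resting heart rate.
'Concluding there is insufficient evidence that the drug works' corresponds to failing to reject H₀.
H₀ was not rejected but H₀ is false — a Type II error (false negative).

Type II error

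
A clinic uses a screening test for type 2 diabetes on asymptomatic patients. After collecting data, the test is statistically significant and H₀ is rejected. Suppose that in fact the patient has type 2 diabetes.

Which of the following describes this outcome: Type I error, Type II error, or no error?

No error (correct decision).

The conventional null hypothesis here is that the patient does not have type 2 diabetes.
The test rejected a false H₀ — the decision matches the true state.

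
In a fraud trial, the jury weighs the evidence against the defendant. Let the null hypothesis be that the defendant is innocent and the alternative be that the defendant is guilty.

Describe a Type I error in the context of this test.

A Type I error would mean concluding that the defendant is guilty when in fact the defendant is innocent.

A Type I error is rejecting H₀ when H₀ is true.
Here that means convicting the defendant when actually the defendant is innocent.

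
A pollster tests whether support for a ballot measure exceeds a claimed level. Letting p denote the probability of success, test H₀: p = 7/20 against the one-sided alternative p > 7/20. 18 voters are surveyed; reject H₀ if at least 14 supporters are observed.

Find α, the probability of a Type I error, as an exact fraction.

Under H₀, Y ~ Binomial(18, 7/20), and α = P(Y ≥ 14).
P(Y ≥ 14) = Σ_{j=14}^{18} C(18,j)·(7/20)^j·(13/20)^{18-j} = 3435049976681085371/13107200000000000000000.

3435049976681085371/13107200000000000000000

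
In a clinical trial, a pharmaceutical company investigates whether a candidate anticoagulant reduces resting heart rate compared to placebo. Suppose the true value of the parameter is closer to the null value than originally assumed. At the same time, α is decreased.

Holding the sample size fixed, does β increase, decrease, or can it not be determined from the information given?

It increases.

A smaller departure from H₀ means the test statistic under Ha is distributed closer to where it would be under H₀; rejection becomes less likely. Lowering α raises the bar for rejection; under Ha, the test now fails to reject on outcomes it previously would have rejected. Both changes push β in the same direction.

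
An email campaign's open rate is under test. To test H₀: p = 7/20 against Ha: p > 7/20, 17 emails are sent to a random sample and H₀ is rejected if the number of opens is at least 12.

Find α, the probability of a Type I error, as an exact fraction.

Under H₀, K ~ Binomial(17, 7/20), and α = P(K ≥ 12).
P(K ≥ 12) = Σ_{j=12}^{17} C(17,j)·(7/20)^j·(13/20)^{17-j} = 9879295987937618781/3276800000000000000000.

9879295987937618781/3276800000000000000000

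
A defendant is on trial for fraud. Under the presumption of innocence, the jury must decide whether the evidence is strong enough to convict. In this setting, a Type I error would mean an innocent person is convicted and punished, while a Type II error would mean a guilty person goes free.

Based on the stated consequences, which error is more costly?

Type I error

The Type I consequence (an innocent person is convicted and punished) is more severe than the Type II consequence (a guilty person goes free).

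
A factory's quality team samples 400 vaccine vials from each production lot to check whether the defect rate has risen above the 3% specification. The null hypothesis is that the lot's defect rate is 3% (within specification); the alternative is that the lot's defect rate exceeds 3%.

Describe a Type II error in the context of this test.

A Type II error would mean concluding that the lot's defect rate is 3% (within specification) (or at least failing to establish that the lot's defect rate exceeds 3%) when in fact the lot's defect rate exceeds 3%.

A Type II error is failing to reject H₀ when H₀ is false.
Here that means accepting the lot and shipping it when actually the lot's defect rate exceeds 3%.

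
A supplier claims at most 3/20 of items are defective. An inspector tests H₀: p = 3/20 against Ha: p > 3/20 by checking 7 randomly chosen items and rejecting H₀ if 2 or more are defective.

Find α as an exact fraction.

α = P(reject H₀ | H₀ true) = P(X ≥ 2 | p = 3/20), X ~ Binomial(7, 3/20).
Computing the lower-tail complement: 1 − 458613811/640000000 = 181386189/640000000.

181386189/640000000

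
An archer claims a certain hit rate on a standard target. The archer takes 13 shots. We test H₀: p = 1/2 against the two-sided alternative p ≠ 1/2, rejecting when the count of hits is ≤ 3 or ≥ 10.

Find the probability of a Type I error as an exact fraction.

Under H₀, S ~ Binomial(13, 1/2); α is the probability of landing in either tail, P(S ≤ 3) + P(S ≥ 10).
Each tail has probability (1 + 13 + 78 + 286)/8192; doubling gives α = 756/8192 = 189/2048.

189/2048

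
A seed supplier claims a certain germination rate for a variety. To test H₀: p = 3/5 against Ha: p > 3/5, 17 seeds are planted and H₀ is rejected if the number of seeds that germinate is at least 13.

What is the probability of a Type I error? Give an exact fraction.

α = P(reject H₀ | H₀ true) = P(S ≥ 13 | p = 3/5), with S ~ Binomial(17, 3/5).
P(S ≥ 13) = Σ_{j=13}^{17} C(17,j)·(3/5)^j·(2/5)^{17-j} = 19225941057/152587890625.

19225941057/152587890625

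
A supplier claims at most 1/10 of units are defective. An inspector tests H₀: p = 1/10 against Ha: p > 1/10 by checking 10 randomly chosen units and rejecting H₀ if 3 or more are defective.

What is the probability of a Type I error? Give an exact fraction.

The significance level is the probability, assuming p = 1/10, of seeing 3 or more defectives in 10 draws.
Via the complement, α = 1 − Σ_{j=0}^{2} C(10,j)(1/10)^j(9/10)^{10-j} = 87738533/1250000000.

87738533/1250000000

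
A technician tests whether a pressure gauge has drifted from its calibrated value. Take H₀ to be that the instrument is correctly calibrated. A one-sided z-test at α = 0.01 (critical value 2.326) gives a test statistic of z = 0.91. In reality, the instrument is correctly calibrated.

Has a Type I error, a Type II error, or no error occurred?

Since z = 0.91 ≤ z* = 2.326, H₀ is not rejected.
H₀ is true (actually the instrument is correctly calibrated).
The decision matches the true state — no error.

No error — this is a correct decision.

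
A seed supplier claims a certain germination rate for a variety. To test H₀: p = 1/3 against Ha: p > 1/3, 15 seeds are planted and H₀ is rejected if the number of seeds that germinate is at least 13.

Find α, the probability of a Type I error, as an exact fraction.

α = P(reject H₀ | H₀ true) = P(Y ≥ 13 | p = 1/3), with Y ~ Binomial(15, 1/3).
Adding the binomial terms for j = 13 through 15 with p = 1/3 yields 451/14348907.

451/14348907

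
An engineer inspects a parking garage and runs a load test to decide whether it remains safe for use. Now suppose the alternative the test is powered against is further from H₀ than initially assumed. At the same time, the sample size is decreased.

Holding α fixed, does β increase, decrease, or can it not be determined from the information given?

The first change alone would make β decrease; the second alone would make β increase. Which effect dominates depends on the magnitudes, which are not given.

Cannot be determined from the information given.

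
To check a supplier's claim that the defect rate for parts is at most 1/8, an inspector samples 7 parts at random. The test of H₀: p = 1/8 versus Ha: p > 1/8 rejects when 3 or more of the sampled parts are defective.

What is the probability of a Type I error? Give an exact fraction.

α = P(reject H₀ | H₀ true) = P(Y ≥ 3 | p = 1/8), Y ~ Binomial(7, 1/8).
α = 1 − P(Y ≤ 2) = 1 − 2000033/2097152 = 97119/2097152.

97119/2097152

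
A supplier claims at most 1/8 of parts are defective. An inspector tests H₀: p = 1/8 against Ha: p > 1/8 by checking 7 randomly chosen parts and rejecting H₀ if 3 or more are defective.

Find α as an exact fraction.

The significance level is the probability, assuming p = 1/8, of seeing 3 or more defectives in 7 draws.
Computing the lower-tail complement: 1 − 2000033/2097152 = 97119/2097152.

97119/2097152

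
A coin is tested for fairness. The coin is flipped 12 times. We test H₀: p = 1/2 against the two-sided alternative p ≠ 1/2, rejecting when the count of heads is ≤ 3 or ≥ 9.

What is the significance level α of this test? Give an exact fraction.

The significance level is the null-hypothesis probability of the rejection region {≤3} ∪ {≥9}.
Each tail has probability (1 + 12 + 66 + 220)/4096; doubling gives α = 598/4096 = 299/2048.

299/2048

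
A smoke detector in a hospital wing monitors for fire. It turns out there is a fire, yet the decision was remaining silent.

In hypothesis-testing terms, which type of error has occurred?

The null hypothesis here is that there is no fire.
'Remaining silent' corresponds to failing to reject H₀.
H₀ was not rejected but H₀ is false — a Type II error (false negative).

Type II error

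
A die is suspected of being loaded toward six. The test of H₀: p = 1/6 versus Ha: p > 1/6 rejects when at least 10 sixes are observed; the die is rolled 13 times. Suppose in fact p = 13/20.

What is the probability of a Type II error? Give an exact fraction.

Under the alternative p = 13/20, X ~ Binomial(13, 13/20); β is the probability the test does not reject, P(X < 10).
Equivalently, β = 1 − P(X ≥ 10) = 739046497348117/1024000000000000.

739046497348117/1024000000000000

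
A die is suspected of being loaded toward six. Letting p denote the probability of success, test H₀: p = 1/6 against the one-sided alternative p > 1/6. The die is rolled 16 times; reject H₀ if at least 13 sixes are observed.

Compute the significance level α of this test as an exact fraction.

73081/2821109907456

The Type I error probability is α = P(K ≥ 13) computed under H₀, where K ~ Binomial(16, 1/6).
P(K ≥ 13) = Σ_{j=13}^{16} C(16,j)·(1/6)^j·(5/6)^{16-j} = 73081/2821109907456.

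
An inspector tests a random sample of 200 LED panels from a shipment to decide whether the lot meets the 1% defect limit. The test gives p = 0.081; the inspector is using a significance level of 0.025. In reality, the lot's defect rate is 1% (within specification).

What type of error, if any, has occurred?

The conventional null hypothesis is that the lot's defect rate is 1% (within specification).
Since p = 0.081 ≥ α = 0.025, H₀ is not rejected.
H₀ is true (actually the lot's defect rate is 1% (within specification)).
The decision matches the true state — no error.

No error (correct decision).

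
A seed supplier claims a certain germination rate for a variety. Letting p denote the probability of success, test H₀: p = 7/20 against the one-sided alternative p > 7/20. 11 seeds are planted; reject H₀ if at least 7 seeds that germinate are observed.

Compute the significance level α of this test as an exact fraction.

1026922708651/20480000000000

Under H₀, Y ~ Binomial(11, 7/20), and α = P(Y ≥ 7).
Summing C(11,j)(7/20)^j(13/20)^{11−j} for j = 7,…,11 gives 1026922708651/20480000000000.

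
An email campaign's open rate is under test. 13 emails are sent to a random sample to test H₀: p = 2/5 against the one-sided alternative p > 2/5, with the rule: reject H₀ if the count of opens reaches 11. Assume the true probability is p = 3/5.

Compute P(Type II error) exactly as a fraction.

1150021472/1220703125

A Type II error is failing to reject when Ha holds: with p = 3/5, β = P(Y ≤ 10).
Adding the binomial probabilities P(Y=0)+…+P(Y=10) at p = 3/5 gives 1150021472/1220703125.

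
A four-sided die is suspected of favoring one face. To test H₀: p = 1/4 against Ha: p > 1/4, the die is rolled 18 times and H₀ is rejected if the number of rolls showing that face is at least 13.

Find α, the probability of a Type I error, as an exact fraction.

588337/17179869184

The Type I error probability is α = P(K ≥ 13) computed under H₀, where K ~ Binomial(18, 1/4).
Summing C(18,j)(1/4)^j(3/4)^{18−j} for j = 13,…,18 gives 588337/17179869184.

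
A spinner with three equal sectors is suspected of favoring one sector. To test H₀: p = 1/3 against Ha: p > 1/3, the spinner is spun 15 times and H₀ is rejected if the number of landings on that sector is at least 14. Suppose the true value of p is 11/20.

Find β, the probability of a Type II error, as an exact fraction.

β = P(fail to reject H₀ | Ha true) = P(Y ≤ 13 | p = 11/20), Y ~ Binomial(15, 11/20).
Summing C(15,j)·(11/20)^j·(9/20)^{15-j} for j = 0..13 gives 16356278262148423407/16384000000000000000.

16356278262148423407/16384000000000000000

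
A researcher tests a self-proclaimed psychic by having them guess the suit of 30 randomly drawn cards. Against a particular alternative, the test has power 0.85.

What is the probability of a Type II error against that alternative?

Power = 1 − β, so β = 1 − 0.85 = 0.15.

0.15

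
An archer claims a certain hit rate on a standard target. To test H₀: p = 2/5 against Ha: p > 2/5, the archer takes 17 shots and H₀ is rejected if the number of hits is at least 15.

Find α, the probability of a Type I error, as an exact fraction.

8716288/152587890625

Under H₀, S ~ Binomial(17, 2/5), and α = P(S ≥ 15).
Adding the binomial terms for j = 15 through 17 with p = 2/5 yields 8716288/152587890625.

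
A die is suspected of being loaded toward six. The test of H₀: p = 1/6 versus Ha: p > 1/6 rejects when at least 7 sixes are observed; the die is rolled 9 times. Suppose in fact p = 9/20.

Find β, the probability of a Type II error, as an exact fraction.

Under the alternative p = 9/20, S ~ Binomial(9, 9/20); β is the probability the test does not reject, P(S < 7).
Adding the binomial probabilities P(S=0)+…+P(S=6) at p = 9/20 gives 30407271323/32000000000.

30407271323/32000000000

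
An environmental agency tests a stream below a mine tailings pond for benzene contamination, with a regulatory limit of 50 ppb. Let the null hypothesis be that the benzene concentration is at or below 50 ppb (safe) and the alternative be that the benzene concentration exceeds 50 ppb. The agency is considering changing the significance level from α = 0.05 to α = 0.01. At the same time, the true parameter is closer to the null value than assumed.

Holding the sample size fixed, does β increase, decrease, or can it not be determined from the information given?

Lowering α raises the bar for rejection; under Ha, the test now fails to reject on outcomes it previously would have rejected. When the true parameter is near the null value, the test has a harder time distinguishing Ha from H₀. Both changes push β in the same direction.

It increases.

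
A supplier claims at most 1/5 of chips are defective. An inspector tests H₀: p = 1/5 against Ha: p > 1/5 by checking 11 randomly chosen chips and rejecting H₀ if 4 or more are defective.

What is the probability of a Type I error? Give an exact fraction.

12589/78125

The significance level is the probability, assuming p = 1/5, of seeing 4 or more defectives in 11 draws.
α = 1 − P(X ≤ 3) = 1 − 65536/78125 = 12589/78125.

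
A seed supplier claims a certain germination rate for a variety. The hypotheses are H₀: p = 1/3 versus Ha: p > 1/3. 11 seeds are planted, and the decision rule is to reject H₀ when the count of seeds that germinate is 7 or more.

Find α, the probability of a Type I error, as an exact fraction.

2281/59049

Under H₀, Y ~ Binomial(11, 1/3), and α = P(Y ≥ 7).
Summing C(11,j)(1/3)^j(2/3)^{11−j} for j = 7,…,11 gives 2281/59049.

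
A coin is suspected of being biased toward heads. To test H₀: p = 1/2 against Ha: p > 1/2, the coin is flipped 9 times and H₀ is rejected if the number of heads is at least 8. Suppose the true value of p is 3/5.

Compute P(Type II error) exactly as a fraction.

β = P(fail to reject H₀ | Ha true) = P(K ≤ 7 | p = 3/5), K ~ Binomial(9, 3/5).
Equivalently, β = 1 − P(K ≥ 8) = 1815344/1953125.

1815344/1953125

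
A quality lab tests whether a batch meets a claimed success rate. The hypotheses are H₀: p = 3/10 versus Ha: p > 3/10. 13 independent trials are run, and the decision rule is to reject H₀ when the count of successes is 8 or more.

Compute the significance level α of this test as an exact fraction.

α = P(reject H₀ | H₀ true) = P(S ≥ 8 | p = 3/10), with S ~ Binomial(13, 3/10).
Adding the binomial terms for j = 8 through 13 with p = 3/10 yields 45557031771/2500000000000.

45557031771/2500000000000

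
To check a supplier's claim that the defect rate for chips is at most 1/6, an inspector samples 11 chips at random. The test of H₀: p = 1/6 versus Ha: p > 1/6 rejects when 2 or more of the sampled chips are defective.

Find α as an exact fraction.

Under H₀, X ~ Binomial(11, 1/6); the Type I error rate is P(X ≥ 2).
Via the complement, α = 1 − Σ_{j=0}^{1} C(11,j)(1/6)^j(5/6)^{11-j} = 12909191/22674816.

12909191/22674816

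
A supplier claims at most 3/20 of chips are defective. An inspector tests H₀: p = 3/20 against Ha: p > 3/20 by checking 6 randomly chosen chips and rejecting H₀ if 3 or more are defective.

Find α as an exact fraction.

The significance level is the probability, assuming p = 3/20, of seeing 3 or more defectives in 6 draws.
Via the complement, α = 1 − Σ_{j=0}^{2} C(6,j)(3/20)^j(17/20)^{6-j} = 302967/6400000.

302967/6400000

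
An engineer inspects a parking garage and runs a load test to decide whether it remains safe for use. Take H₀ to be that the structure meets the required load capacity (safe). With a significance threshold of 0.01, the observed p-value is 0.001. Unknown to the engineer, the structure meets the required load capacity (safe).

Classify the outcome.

Type I error

Since p = 0.001 < α = 0.01, H₀ is rejected.
H₀ is true (actually the structure meets the required load capacity (safe)).
Rejecting a true H₀ is a Type I error.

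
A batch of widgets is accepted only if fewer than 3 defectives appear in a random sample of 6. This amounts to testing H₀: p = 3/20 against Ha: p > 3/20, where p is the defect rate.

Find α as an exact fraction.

α = P(reject H₀ | H₀ true) = P(S ≥ 3 | p = 3/20), S ~ Binomial(6, 3/20).
Computing the lower-tail complement: 1 − 6097033/6400000 = 302967/6400000.

302967/6400000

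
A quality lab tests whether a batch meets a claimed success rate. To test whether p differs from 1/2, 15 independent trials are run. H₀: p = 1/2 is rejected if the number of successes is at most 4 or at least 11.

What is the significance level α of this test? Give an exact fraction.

α = P(K ≤ 4 or K ≥ 11 | p = 1/2), K ~ Binomial(15, 1/2).
By symmetry, α = 2·P(K ≤ 4) = 2·(1 + 15 + 105 + 455 + 1365)/32768 = 3882/32768 = 1941/16384.

1941/16384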